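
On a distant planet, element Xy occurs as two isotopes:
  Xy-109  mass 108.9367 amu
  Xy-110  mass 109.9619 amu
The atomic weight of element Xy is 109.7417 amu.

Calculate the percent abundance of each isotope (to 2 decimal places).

Writing the weighted mean with unknown fraction x of Xy-109:
108.9367·x + 109.9619·(1 − x) = 109.7417
(108.9367 − 109.9619)·x = 109.7417 − 109.9619
x = -0.2202 / -1.0252 = 0.21479 → 21.48% Xy-109, 78.52% Xy-110.

Xy-109: 21.48%, Xy-110: 78.52%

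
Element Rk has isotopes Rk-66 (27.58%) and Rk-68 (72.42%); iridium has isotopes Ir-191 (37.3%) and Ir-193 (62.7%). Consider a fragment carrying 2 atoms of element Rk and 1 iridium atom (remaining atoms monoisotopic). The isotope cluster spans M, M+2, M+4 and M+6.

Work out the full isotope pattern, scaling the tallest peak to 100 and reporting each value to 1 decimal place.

6.4 : 44.1 : 100.0 : 73.7

Element Rk pattern (n=2): 0.07606564 : 0.39946872 : 0.52446564
Iridium pattern (n=1): 0.3730 : 0.6270
Convolve the two distributions (both contribute in 2-u steps):
  M: 0.07606564×0.3730 = 0.028372
  M+2: 0.07606564×0.6270 + 0.39946872×0.3730 = 0.196695
  M+4: 0.39946872×0.6270 + 0.52446564×0.3730 = 0.446093
  M+6: 0.52446564×0.6270 = 0.328840
Scale to base peak (0.446093) = 100: 6.4 : 44.1 : 100.0 : 73.7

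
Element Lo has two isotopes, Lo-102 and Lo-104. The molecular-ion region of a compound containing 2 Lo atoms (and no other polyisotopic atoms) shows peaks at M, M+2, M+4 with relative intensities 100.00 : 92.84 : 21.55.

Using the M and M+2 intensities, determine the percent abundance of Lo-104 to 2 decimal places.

If p is the fraction of Lo that is Lo-102, then I(M+2)/I(M) = [C(2,1)·p^1·(1−p)] / p^2 = 2·(1−p)/p = 92.84/100.00 = 0.9284
(1−p)/p = 0.9284/2 = 0.4642  ⇒  p = 1/(1 + 0.4642) = 0.6830
Lo-102: 68.30%, Lo-104: 31.70%.

31.70%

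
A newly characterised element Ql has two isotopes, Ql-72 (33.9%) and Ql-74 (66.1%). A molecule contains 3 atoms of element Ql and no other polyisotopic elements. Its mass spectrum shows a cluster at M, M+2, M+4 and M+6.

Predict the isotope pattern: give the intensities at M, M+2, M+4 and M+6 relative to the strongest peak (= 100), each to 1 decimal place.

8.8 : 51.3 : 100.0 : 65.0

Expanding (0.339 + 0.661)^3:
P(M) = 0.339^3 = 0.038958
P(M+2) = 3 × 0.339^2 × 0.661^1 = 0.227888
P(M+4) = 3 × 0.339^1 × 0.661^2 = 0.444349
P(M+6) = 0.661^3 = 0.288805
The M+4 peak is largest (0.444349); scaling to 100 gives 8.8 : 51.3 : 100.0 : 65.0.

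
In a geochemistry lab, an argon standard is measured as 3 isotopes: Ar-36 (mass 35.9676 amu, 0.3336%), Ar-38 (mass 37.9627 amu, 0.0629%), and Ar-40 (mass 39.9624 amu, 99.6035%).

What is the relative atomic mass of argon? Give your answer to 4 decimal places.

The abundance-weighted mean is 0.003336 × 35.9676 + 0.000629 × 37.9627 + 0.996035 × 39.9624
= 0.11999 + 0.02388 + 39.80395 = 39.94782 amu

39.9478 amu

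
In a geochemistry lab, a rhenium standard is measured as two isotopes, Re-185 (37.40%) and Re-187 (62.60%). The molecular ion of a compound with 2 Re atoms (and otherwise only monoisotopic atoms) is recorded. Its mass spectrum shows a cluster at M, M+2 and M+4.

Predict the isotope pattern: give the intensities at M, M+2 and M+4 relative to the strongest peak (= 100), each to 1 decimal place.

29.9 : 100.0 : 83.7

Each Re atom is independently Re-185 (p = 0.3740) or Re-187 (q = 0.6260); the cluster is the binomial expansion (p + q)^2.
P(M) = 0.3740^2 = 0.139876
P(M+2) = 2 × 0.3740^1 × 0.6260^1 = 0.468248
P(M+4) = 0.6260^2 = 0.391876
The M+2 peak is largest (0.468248); scaling to 100 gives 29.9 : 100.0 : 83.7.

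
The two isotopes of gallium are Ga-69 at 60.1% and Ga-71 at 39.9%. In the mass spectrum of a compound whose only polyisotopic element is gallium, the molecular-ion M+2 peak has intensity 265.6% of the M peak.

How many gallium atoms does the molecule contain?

For n independent Ga atoms, I(M+2)/I(M) = n · (abundance Ga-71) / (abundance Ga-69) = n · 0.399/0.601.
n = 2.656 × 0.601/0.399 = 4.00 ≈ 4

4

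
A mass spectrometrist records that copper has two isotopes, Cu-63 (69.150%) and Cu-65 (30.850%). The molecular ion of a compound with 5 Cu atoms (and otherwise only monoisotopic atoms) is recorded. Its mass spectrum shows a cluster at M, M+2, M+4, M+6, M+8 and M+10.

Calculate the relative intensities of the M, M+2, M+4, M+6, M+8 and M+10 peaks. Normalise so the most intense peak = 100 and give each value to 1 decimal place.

Each Cu atom is independently Cu-63 (p = 0.69150) or Cu-65 (q = 0.30850); the cluster is the binomial expansion (p + q)^5.
P(M) = 0.69150^5 = 0.158111
P(M+2) = 5 × 0.69150^4 × 0.30850^1 = 0.352691
P(M+4) = 10 × 0.69150^3 × 0.30850^2 = 0.314693
P(M+6) = 10 × 0.69150^2 × 0.30850^3 = 0.140394
P(M+8) = 5 × 0.69150^1 × 0.30850^4 = 0.031317
P(M+10) = 0.30850^5 = 0.002794
The M+2 peak is largest (0.352691); scaling to 100 gives 44.8 : 100.0 : 89.2 : 39.8 : 8.9 : 0.8.

44.8 : 100.0 : 89.2 : 39.8 : 8.9 : 0.8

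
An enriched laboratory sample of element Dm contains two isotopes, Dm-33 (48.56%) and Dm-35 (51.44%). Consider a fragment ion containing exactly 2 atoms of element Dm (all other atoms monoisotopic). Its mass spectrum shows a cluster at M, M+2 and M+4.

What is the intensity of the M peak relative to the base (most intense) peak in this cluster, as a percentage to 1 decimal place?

(0.4856 + 0.5144)^2 gives M 0.2358, M+2 0.4996, M+4 0.2646; the largest is M+2.
P(M+2) = C(2,1) × 0.4856^1 × 0.5144^1 = 2 × 0.4856 × 0.5144 = 0.499585 (base)
P(M) = C(2,0) × 0.4856^2 × 0.5144^0 = 1 × 0.23580736 × 1.0000 = 0.235807
Relative intensity = 0.235807 / 0.499585 × 100 = 47.2

47.2%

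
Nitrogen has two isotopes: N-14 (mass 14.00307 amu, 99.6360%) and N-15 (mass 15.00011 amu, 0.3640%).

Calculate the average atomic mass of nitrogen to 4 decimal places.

14.0067 amu

Weight each isotope mass by its fractional abundance: 0.996360 × 14.00307 + 0.003640 × 15.00011
= 13.952099 + 0.054600 = 14.006699 amu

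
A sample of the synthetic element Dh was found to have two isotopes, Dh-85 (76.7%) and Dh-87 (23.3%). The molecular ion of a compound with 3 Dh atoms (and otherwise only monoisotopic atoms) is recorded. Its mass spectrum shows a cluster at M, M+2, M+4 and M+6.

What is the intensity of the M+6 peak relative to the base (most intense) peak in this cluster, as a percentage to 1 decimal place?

2.8%

Binomial terms of (0.767 + 0.233)^3: M 0.4512, M+2 0.4112, M+4 0.1249, M+6 0.0126 → M is the base peak.
P(M) = C(3,0) × 0.767^3 × 0.233^0 = 1 × 0.45121766 × 1.0000 = 0.451218 (base)
P(M+6) = C(3,3) × 0.767^0 × 0.233^3 = 1 × 1.0000 × 0.01264934 = 0.012649
Relative intensity = 0.012649 / 0.451218 × 100 = 2.8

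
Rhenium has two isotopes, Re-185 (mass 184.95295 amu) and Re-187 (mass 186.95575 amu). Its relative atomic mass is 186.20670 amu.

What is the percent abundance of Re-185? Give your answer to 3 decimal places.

37.400%

With x = fraction of Re-185 (so Re-187 is 1 − x):
184.95295·x + 186.95575·(1 − x) = 186.20670
(184.95295 − 186.95575)·x = 186.20670 − 186.95575
x = -0.74905 / -2.00280 = 0.37400 → 37.400% Re-185, 62.600% Re-187.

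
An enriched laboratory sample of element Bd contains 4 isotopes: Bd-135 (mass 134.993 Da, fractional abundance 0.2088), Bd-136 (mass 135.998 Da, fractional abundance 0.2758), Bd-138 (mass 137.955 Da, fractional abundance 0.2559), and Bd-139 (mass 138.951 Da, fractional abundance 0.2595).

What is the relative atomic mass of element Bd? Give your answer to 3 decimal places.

The abundance-weighted mean is 0.2088 × 134.993 + 0.2758 × 135.998 + 0.2559 × 137.955 + 0.2595 × 138.951
= 28.1865 + 37.5082 + 35.3027 + 36.0578 = 137.0552 Da

137.055 Da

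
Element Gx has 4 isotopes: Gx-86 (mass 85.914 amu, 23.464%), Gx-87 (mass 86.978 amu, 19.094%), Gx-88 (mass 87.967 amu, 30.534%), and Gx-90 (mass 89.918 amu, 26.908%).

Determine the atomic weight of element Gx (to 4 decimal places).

87.8214 amu

The abundance-weighted mean is 0.23464 × 85.914 + 0.19094 × 86.978 + 0.30534 × 87.967 + 0.26908 × 89.918
= 20.15886 + 16.60758 + 26.85984 + 24.19514 = 87.82142 amu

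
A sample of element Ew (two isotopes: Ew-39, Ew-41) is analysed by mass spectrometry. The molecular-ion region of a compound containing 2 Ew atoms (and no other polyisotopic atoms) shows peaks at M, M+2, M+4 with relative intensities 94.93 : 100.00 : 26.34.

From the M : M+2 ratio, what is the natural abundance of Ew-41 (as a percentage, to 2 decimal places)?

34.50%

Write p for the Ew-39 fraction. I(M+2)/I(M) = [C(2,1)·p^1·(1−p)] / p^2 = 2·(1−p)/p = 100.00/94.93 = 1.0534
(1−p)/p = 1.0534/2 = 0.5267  ⇒  p = 1/(1 + 0.5267) = 0.6550
Ew-39: 65.50%, Ew-41: 34.50%.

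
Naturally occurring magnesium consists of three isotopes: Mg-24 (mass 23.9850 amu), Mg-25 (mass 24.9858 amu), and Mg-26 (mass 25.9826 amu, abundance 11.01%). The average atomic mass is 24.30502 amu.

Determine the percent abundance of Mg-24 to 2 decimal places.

78.99%

Let x and y be the fractions of Mg-24 and Mg-25. Then x + y = 1 − 0.1101 = 0.8899 and 23.9850x + 24.9858y = 24.30502 − 0.1101×25.9826 = 21.44433574.
Substituting: 23.9850x + 24.9858(0.8899 − x) = 21.44433574
(23.9850 − 24.9858)x = -0.79052768  ⇒  x = 0.78990, y = 0.10000
Mg-24: 78.99%, Mg-25: 10.00%.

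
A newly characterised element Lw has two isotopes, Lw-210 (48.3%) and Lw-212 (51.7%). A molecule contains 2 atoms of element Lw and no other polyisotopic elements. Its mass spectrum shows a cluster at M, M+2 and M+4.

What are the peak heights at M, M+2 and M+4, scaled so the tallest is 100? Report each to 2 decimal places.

Expanding (0.483 + 0.517)^2:
P(M) = 0.483^2 = 0.233289
P(M+2) = 2 × 0.483^1 × 0.517^1 = 0.499422
P(M+4) = 0.517^2 = 0.267289
The M+2 peak is largest (0.499422); scaling to 100 gives 46.71 : 100.00 : 53.52.

46.71 : 100.00 : 53.52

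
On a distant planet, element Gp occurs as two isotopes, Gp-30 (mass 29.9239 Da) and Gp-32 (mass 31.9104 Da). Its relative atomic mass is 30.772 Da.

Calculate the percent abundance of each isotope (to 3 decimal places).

Let x be the fractional abundance of Gp-30; then Gp-32 has abundance 1 − x.
29.9239·x + 31.9104·(1 − x) = 30.772
(29.9239 − 31.9104)·x = 30.772 − 31.9104
x = -1.1384 / -1.9865 = 0.57307 → 57.307% Gp-30, 42.693% Gp-32.

Gp-30: 57.307%, Gp-32: 42.693%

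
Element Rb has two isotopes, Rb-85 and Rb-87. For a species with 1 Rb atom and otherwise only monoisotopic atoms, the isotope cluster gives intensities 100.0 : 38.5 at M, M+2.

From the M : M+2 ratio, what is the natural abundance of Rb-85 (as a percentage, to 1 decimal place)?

72.2%

Write p for the Rb-85 fraction. I(M+2)/I(M) = [C(1,1)·p^0·(1−p)] / p^1 = 1·(1−p)/p = 38.5/100.0 = 0.3850
(1−p)/p = 0.3850/1 = 0.3850  ⇒  p = 1/(1 + 0.3850) = 0.7220
Rb-85: 72.2%, Rb-87: 27.8%.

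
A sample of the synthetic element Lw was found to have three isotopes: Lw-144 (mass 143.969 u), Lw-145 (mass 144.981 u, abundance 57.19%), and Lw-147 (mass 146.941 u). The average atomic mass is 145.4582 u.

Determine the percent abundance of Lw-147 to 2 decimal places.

30.63%

The remaining 42.81% is split between Lw-144 (fraction x) and Lw-147 (fraction 0.4281 − x).
Substituting: 143.969x + 146.941(0.4281 − x) = 62.5435661
(143.969 − 146.941)x = -0.361876  ⇒  x = 0.12176, y = 0.30634
Lw-144: 12.18%, Lw-147: 30.63%.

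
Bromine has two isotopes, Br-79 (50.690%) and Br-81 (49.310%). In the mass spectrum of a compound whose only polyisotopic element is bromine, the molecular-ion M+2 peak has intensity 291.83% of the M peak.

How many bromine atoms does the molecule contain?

3

For n independent Br atoms, I(M+2)/I(M) = n · (abundance Br-81) / (abundance Br-79) = n · 0.49310/0.50690.
n = 2.9183 × 0.50690/0.49310 = 3.00 ≈ 3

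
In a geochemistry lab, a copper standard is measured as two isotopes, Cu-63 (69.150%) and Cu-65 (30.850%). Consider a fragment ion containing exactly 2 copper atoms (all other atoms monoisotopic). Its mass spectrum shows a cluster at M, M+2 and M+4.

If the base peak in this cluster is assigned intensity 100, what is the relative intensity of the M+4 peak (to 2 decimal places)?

19.90

(0.69150 + 0.30850)^2 gives M 0.4782, M+2 0.4267, M+4 0.0952; the largest is M.
P(M) = C(2,0) × 0.69150^2 × 0.30850^0 = 1 × 0.47817225 × 1.0000 = 0.478172 (base)
P(M+4) = C(2,2) × 0.69150^0 × 0.30850^2 = 1 × 1.0000 × 0.09517225 = 0.095172
Relative intensity = 0.095172 / 0.478172 × 100 = 19.90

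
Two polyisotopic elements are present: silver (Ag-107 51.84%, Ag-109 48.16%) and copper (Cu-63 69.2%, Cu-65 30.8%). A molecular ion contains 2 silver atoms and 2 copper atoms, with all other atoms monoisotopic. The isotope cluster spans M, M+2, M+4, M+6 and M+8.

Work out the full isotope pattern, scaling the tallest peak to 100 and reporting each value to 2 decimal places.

36.39 : 100.00 : 98.80 : 41.35 : 6.22

Silver pattern (n=2): 0.26873856 : 0.49932288 : 0.23193856
Copper pattern (n=2): 0.478864 : 0.426272 : 0.094864
Convolve the two distributions (both contribute in 2-u steps):
  M: 0.26873856×0.478864 = 0.128689
  M+2: 0.26873856×0.426272 + 0.49932288×0.478864 = 0.353663
  M+4: 0.26873856×0.094864 + 0.49932288×0.426272 + 0.23193856×0.478864 = 0.349408
  M+6: 0.49932288×0.094864 + 0.23193856×0.426272 = 0.146237
  M+8: 0.23193856×0.094864 = 0.022003
Scale to base peak (0.353663) = 100: 36.39 : 100.00 : 98.80 : 41.35 : 6.22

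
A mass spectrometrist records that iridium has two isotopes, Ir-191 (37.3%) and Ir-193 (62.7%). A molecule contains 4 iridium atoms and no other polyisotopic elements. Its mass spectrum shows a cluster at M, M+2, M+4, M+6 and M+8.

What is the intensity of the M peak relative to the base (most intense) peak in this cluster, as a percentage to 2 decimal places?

5.26%

(0.373 + 0.627)^4 gives M 0.0194, M+2 0.1302, M+4 0.3282, M+6 0.3678, M+8 0.1546; the largest is M+6.
P(M+6) = C(4,3) × 0.373^1 × 0.627^3 = 4 × 0.3730 × 0.24649188 = 0.367766 (base)
P(M) = C(4,0) × 0.373^4 × 0.627^0 = 1 × 0.01935688 × 1.0000 = 0.019357
Relative intensity = 0.019357 / 0.367766 × 100 = 5.26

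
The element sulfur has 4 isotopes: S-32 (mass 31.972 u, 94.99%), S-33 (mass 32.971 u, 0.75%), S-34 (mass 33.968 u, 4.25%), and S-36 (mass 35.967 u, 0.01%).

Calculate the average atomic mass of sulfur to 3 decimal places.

32.065 u

Ar = Σ fᵢ·mᵢ = 0.9499 × 31.972 + 0.0075 × 32.971 + 0.0425 × 33.968 + 0.0001 × 35.967
= 30.3702 + 0.2473 + 1.4436 + 0.0036 = 32.0647 u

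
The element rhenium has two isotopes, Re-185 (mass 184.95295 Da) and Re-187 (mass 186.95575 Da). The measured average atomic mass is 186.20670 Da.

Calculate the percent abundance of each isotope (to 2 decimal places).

Re-185: 37.40%, Re-187: 62.60%

With x = fraction of Re-185 (so Re-187 is 1 − x):
184.95295·x + 186.95575·(1 − x) = 186.20670
(184.95295 − 186.95575)·x = 186.20670 − 186.95575
x = -0.74905 / -2.00280 = 0.37400 → 37.40% Re-185, 62.60% Re-187.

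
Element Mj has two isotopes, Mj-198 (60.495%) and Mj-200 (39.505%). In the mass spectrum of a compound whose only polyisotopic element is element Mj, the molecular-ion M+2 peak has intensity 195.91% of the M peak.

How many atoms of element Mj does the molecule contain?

The M+2/M ratio from n Mj atoms is n · q/p = n · 0.39505/0.60495.
n = 1.9591 × 0.60495/0.39505 = 3.00 ≈ 3

3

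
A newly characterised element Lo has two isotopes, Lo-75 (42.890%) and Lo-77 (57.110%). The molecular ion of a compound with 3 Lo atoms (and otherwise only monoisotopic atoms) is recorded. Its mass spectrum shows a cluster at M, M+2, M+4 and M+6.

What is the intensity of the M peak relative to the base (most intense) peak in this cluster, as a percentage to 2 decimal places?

Binomial terms of (0.42890 + 0.57110)^3: M 0.0789, M+2 0.3152, M+4 0.4197, M+6 0.1863 → M+4 is the base peak.
P(M+4) = C(3,2) × 0.42890^1 × 0.57110^2 = 3 × 0.4289 × 0.32615521 = 0.419664 (base)
P(M) = C(3,0) × 0.42890^3 × 0.57110^0 = 1 × 0.07889839 × 1.0000 = 0.078898
Relative intensity = 0.078898 / 0.419664 × 100 = 18.80

18.80%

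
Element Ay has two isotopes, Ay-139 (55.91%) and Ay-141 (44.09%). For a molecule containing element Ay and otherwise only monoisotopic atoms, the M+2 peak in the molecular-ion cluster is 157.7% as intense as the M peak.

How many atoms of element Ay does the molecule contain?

2

For n independent Ay atoms, I(M+2)/I(M) = n · (abundance Ay-141) / (abundance Ay-139) = n · 0.4409/0.5591.
n = 1.577 × 0.5591/0.4409 = 2.00 ≈ 2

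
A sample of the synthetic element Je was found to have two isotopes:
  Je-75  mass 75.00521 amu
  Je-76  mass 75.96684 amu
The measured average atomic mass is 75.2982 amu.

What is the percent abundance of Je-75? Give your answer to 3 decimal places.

69.532%

With x = fraction of Je-75 (so Je-76 is 1 − x):
75.00521·x + 75.96684·(1 − x) = 75.2982
(75.00521 − 75.96684)·x = 75.2982 − 75.96684
x = -0.66864 / -0.96163 = 0.69532 → 69.532% Je-75, 30.468% Je-76.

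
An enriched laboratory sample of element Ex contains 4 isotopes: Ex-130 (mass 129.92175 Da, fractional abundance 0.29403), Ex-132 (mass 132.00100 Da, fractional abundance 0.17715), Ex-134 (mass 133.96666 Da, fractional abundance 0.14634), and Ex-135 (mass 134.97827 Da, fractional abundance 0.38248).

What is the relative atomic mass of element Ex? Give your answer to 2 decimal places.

132.82 Da

The abundance-weighted mean is 0.29403 × 129.92175 + 0.17715 × 132.00100 + 0.14634 × 133.96666 + 0.38248 × 134.97827
= 38.200892 + 23.383977 + 19.604681 + 51.626489 = 132.816039 Da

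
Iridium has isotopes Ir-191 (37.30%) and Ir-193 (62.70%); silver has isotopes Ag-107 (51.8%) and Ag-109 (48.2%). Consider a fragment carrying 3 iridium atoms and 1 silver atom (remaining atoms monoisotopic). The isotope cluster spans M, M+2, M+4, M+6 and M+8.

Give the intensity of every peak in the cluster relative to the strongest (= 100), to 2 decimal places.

7.59 : 45.36 : 100.00 : 95.96 : 33.56

Iridium pattern (n=3): 0.05189512 : 0.26170165 : 0.43991135 : 0.24649188
Silver pattern (n=1): 0.5180 : 0.4820
Convolve the two distributions (both contribute in 2-u steps):
  M: 0.05189512×0.5180 = 0.026882
  M+2: 0.05189512×0.4820 + 0.26170165×0.5180 = 0.160575
  M+4: 0.26170165×0.4820 + 0.43991135×0.5180 = 0.354014
  M+6: 0.43991135×0.4820 + 0.24649188×0.5180 = 0.339720
  M+8: 0.24649188×0.4820 = 0.118809
Scale to base peak (0.354014) = 100: 7.59 : 45.36 : 100.00 : 95.96 : 33.56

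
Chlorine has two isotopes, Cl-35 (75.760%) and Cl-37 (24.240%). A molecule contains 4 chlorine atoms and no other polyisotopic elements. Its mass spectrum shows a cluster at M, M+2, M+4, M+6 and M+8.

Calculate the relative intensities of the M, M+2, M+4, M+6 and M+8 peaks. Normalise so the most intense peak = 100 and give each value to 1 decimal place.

Expanding (0.75760 + 0.24240)^4:
P(M) = 0.75760^4 = 0.329428
P(M+2) = 4 × 0.75760^3 × 0.24240^1 = 0.421612
P(M+4) = 6 × 0.75760^2 × 0.24240^2 = 0.202347
P(M+6) = 4 × 0.75760^1 × 0.24240^3 = 0.043162
P(M+8) = 0.24240^4 = 0.003452
The M+2 peak is largest (0.421612); scaling to 100 gives 78.1 : 100.0 : 48.0 : 10.2 : 0.8.

78.1 : 100.0 : 48.0 : 10.2 : 0.8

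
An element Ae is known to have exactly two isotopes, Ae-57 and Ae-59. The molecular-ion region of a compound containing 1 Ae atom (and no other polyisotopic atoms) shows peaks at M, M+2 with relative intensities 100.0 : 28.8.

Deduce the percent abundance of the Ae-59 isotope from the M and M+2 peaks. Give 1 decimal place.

22.4%

Let p = fractional abundance of Ae-57. I(M+2)/I(M) = [C(1,1)·p^0·(1−p)] / p^1 = 1·(1−p)/p = 28.8/100.0 = 0.2880
(1−p)/p = 0.2880/1 = 0.2880  ⇒  p = 1/(1 + 0.2880) = 0.7764
Ae-57: 77.6%, Ae-59: 22.4%.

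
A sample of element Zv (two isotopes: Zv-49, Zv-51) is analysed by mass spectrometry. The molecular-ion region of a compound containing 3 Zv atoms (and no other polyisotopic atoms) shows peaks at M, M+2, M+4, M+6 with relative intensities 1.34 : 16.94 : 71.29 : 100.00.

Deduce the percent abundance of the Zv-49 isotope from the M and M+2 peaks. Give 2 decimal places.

19.18%

Write p for the Zv-49 fraction. I(M+2)/I(M) = [C(3,1)·p^2·(1−p)] / p^3 = 3·(1−p)/p = 16.94/1.34 = 12.6418
(1−p)/p = 12.6418/3 = 4.2139  ⇒  p = 1/(1 + 4.2139) = 0.1918
Zv-49: 19.18%, Zv-51: 80.82%.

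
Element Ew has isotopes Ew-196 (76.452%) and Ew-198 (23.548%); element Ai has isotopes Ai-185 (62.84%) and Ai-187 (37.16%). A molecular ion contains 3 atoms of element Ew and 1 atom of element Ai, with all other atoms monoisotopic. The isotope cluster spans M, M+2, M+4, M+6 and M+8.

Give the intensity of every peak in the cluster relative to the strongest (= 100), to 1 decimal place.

66.0 : 100.0 : 54.8 : 13.0 : 1.1

Element Ew pattern (n=3): 0.44685493 : 0.4129077 : 0.12717981 : 0.01305756
Element Ai pattern (n=1): 0.6284 : 0.3716
Convolve the two distributions (both contribute in 2-u steps):
  M: 0.44685493×0.6284 = 0.280804
  M+2: 0.44685493×0.3716 + 0.4129077×0.6284 = 0.425522
  M+4: 0.4129077×0.3716 + 0.12717981×0.6284 = 0.233356
  M+6: 0.12717981×0.3716 + 0.01305756×0.6284 = 0.055465
  M+8: 0.01305756×0.3716 = 0.004852
Scale to base peak (0.425522) = 100: 66.0 : 100.0 : 54.8 : 13.0 : 1.1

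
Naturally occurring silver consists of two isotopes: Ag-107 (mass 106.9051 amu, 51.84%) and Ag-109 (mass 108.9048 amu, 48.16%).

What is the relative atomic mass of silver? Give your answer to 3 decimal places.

107.868 amu

Average mass = Σ (abundance × isotope mass) = 0.5184 × 106.9051 + 0.4816 × 108.9048
= 55.41960 + 52.44855 = 107.86815 amu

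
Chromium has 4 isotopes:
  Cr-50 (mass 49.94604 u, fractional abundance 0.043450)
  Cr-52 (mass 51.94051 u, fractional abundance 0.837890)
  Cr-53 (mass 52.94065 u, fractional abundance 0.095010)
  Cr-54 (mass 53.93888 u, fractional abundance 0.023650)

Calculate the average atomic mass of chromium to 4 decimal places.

51.9961 u

Average mass = Σ (abundance × isotope mass) = 0.043450 × 49.94604 + 0.837890 × 51.94051 + 0.095010 × 52.94065 + 0.023650 × 53.93888
= 2.170155 + 43.520434 + 5.029891 + 1.275655 = 51.996135 u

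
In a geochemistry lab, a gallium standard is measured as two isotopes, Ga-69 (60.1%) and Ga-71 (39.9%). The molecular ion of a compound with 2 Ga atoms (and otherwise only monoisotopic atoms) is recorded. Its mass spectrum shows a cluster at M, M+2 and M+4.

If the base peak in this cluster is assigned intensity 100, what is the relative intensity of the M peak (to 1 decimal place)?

(0.601 + 0.399)^2 gives M 0.3612, M+2 0.4796, M+4 0.1592; the largest is M+2.
P(M+2) = C(2,1) × 0.601^1 × 0.399^1 = 2 × 0.6010 × 0.3990 = 0.479598 (base)
P(M) = C(2,0) × 0.601^2 × 0.399^0 = 1 × 0.361201 × 1.0000 = 0.361201
Relative intensity = 0.361201 / 0.479598 × 100 = 75.3

75.3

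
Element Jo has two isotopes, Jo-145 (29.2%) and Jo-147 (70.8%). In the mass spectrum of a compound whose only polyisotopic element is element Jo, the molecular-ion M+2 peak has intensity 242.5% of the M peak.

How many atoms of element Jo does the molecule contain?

For n independent Jo atoms, I(M+2)/I(M) = n · (abundance Jo-147) / (abundance Jo-145) = n · 0.708/0.292.
n = 2.425 × 0.292/0.708 = 1.00 ≈ 1

1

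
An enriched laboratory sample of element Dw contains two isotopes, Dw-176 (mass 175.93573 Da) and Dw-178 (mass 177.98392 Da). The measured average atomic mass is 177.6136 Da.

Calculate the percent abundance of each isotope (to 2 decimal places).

Let x be the fractional abundance of Dw-176; then Dw-178 has abundance 1 − x.
175.93573·x + 177.98392·(1 − x) = 177.6136
(175.93573 − 177.98392)·x = 177.6136 − 177.98392
x = -0.37032 / -2.04819 = 0.18080 → 18.08% Dw-176, 81.92% Dw-178.

Dw-176: 18.08%, Dw-178: 81.92%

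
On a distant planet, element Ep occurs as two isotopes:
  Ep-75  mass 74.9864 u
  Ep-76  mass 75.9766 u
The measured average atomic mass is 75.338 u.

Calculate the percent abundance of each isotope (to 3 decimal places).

Writing the weighted mean with unknown fraction x of Ep-75:
74.9864·x + 75.9766·(1 − x) = 75.338
(74.9864 − 75.9766)·x = 75.338 − 75.9766
x = -0.6386 / -0.9902 = 0.64492 → 64.492% Ep-75, 35.508% Ep-76.

Ep-75: 64.492%, Ep-76: 35.508%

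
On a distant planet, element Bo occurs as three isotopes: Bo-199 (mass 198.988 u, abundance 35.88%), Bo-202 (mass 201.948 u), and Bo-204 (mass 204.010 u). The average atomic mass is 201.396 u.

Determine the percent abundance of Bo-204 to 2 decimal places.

The remaining 64.12% is split between Bo-202 (fraction x) and Bo-204 (fraction 0.6412 − x).
Substituting: 201.948x + 204.010(0.6412 − x) = 129.9991056
(201.948 − 204.010)x = -0.8121064  ⇒  x = 0.39384, y = 0.24736
Bo-202: 39.38%, Bo-204: 24.74%.

24.74%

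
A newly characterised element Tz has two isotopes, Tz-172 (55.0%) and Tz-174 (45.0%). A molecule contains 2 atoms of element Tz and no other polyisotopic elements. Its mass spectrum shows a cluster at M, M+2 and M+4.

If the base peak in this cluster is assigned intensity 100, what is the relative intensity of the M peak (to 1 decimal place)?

61.1

(0.550 + 0.450)^2 gives M 0.3025, M+2 0.4950, M+4 0.2025; the largest is M+2.
P(M+2) = C(2,1) × 0.550^1 × 0.450^1 = 2 × 0.5500 × 0.4500 = 0.495000 (base)
P(M) = C(2,0) × 0.550^2 × 0.450^0 = 1 × 0.3025 × 1.0000 = 0.302500
Relative intensity = 0.302500 / 0.495000 × 100 = 61.1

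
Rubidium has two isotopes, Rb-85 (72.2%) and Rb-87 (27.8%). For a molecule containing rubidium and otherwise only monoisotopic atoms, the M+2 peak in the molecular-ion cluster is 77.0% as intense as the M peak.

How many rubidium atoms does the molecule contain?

For n independent Rb atoms, I(M+2)/I(M) = n · (abundance Rb-87) / (abundance Rb-85) = n · 0.278/0.722.
n = 0.770 × 0.722/0.278 = 2.00 ≈ 2

2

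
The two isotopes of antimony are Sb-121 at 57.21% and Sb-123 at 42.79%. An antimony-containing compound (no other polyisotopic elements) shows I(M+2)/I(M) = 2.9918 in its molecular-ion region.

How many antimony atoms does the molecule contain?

4

With n Sb atoms, P(M+2)/P(M) = C(n,1)·p^(n−1)q / p^n = n·q/p = n · 0.4279/0.5721.
n = 2.9918 × 0.5721/0.4279 = 4.00 ≈ 4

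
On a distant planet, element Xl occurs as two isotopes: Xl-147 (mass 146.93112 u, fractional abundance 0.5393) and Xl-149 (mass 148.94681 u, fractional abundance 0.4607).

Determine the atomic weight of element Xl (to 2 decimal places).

147.86 u

Weight each isotope mass by its fractional abundance: 0.5393 × 146.93112 + 0.4607 × 148.94681
= 79.239953 + 68.619795 = 147.859748 u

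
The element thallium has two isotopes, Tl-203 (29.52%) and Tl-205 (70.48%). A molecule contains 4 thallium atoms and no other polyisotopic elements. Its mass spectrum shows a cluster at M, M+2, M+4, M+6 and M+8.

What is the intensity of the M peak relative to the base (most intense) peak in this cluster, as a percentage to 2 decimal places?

1.84%

Term probabilities: M 0.0076, M+2 0.0725, M+4 0.2597, M+6 0.4134, M+8 0.2468. Base peak = M+6.
P(M+6) = C(4,3) × 0.2952^1 × 0.7048^3 = 4 × 0.2952 × 0.35010449 = 0.413403 (base)
P(M) = C(4,0) × 0.2952^4 × 0.7048^0 = 1 × 0.00759391 × 1.0000 = 0.007594
Relative intensity = 0.007594 / 0.413403 × 100 = 1.84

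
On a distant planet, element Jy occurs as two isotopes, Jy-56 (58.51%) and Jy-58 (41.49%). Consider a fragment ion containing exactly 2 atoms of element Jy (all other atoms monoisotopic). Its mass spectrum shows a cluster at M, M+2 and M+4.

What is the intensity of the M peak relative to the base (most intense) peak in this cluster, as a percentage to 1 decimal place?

Binomial terms of (0.5851 + 0.4149)^2: M 0.3423, M+2 0.4855, M+4 0.1721 → M+2 is the base peak.
P(M+2) = C(2,1) × 0.5851^1 × 0.4149^1 = 2 × 0.5851 × 0.4149 = 0.485516 (base)
P(M) = C(2,0) × 0.5851^2 × 0.4149^0 = 1 × 0.34234201 × 1.0000 = 0.342342
Relative intensity = 0.342342 / 0.485516 × 100 = 70.5

70.5%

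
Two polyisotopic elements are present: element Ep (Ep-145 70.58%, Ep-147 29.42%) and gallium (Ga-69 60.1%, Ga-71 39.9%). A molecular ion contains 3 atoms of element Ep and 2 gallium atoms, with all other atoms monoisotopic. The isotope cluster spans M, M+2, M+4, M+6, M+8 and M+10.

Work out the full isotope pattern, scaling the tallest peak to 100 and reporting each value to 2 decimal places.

38.13 : 98.32 : 100.00 : 50.17 : 12.43 : 1.22

Element Ep pattern (n=3): 0.35159684 : 0.4396704 : 0.18326868 : 0.02546408
Gallium pattern (n=2): 0.361201 : 0.479598 : 0.159201
Convolve the two distributions (both contribute in 2-u steps):
  M: 0.35159684×0.361201 = 0.126997
  M+2: 0.35159684×0.479598 + 0.4396704×0.361201 = 0.327435
  M+4: 0.35159684×0.159201 + 0.4396704×0.479598 + 0.18326868×0.361201 = 0.333036
  M+6: 0.4396704×0.159201 + 0.18326868×0.479598 + 0.02546408×0.361201 = 0.167089
  M+8: 0.18326868×0.159201 + 0.02546408×0.479598 = 0.041389
  M+10: 0.02546408×0.159201 = 0.004054
Scale to base peak (0.333036) = 100: 38.13 : 98.32 : 100.00 : 50.17 : 12.43 : 1.22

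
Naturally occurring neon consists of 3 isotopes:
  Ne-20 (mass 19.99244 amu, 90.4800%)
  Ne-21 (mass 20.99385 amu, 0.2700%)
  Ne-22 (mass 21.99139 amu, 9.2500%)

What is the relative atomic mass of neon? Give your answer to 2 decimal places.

20.18 amu

Ar = Σ fᵢ·mᵢ = 0.904800 × 19.99244 + 0.002700 × 20.99385 + 0.092500 × 21.99139
= 18.089160 + 0.056683 + 2.034204 = 20.180047 amu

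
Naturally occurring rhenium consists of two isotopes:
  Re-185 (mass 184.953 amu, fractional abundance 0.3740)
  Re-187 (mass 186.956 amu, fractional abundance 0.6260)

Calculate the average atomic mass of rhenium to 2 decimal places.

186.21 amu

Average mass = Σ (abundance × isotope mass) = 0.3740 × 184.953 + 0.6260 × 186.956
= 69.1724 + 117.0345 = 186.2069 amu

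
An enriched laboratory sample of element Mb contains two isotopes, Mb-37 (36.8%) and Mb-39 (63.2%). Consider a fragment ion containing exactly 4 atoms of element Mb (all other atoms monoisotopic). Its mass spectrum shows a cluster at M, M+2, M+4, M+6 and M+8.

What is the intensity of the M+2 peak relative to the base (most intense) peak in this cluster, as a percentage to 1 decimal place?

33.9%

Term probabilities: M 0.0183, M+2 0.1260, M+4 0.3245, M+6 0.3716, M+8 0.1595. Base peak = M+6.
P(M+6) = C(4,3) × 0.368^1 × 0.632^3 = 4 × 0.3680 × 0.25243597 = 0.371586 (base)
P(M+2) = C(4,1) × 0.368^3 × 0.632^1 = 4 × 0.04983603 × 0.6320 = 0.125985
Relative intensity = 0.125985 / 0.371586 × 100 = 33.9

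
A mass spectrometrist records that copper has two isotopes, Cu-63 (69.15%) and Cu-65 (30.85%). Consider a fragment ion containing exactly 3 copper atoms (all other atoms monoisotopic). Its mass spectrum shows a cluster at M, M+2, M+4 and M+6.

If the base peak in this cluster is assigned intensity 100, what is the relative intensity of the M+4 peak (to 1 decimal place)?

Binomial terms of (0.6915 + 0.3085)^3: M 0.3307, M+2 0.4425, M+4 0.1974, M+6 0.0294 → M+2 is the base peak.
P(M+2) = C(3,1) × 0.6915^2 × 0.3085^1 = 3 × 0.47817225 × 0.3085 = 0.442548 (base)
P(M+4) = C(3,2) × 0.6915^1 × 0.3085^2 = 3 × 0.6915 × 0.09517225 = 0.197435
Relative intensity = 0.197435 / 0.442548 × 100 = 44.6

44.6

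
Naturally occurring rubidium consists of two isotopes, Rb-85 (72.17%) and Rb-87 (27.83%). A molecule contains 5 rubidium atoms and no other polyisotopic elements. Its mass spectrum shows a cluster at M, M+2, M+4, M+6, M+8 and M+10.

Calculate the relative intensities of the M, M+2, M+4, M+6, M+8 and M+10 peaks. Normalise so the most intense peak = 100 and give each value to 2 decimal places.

51.86 : 100.00 : 77.12 : 29.74 : 5.73 : 0.44

The 5 Rb atoms are independent, so intensities follow the terms of (0.7217 + 0.2783)^5.
P(M) = 0.7217^5 = 0.195787
P(M+2) = 5 × 0.7217^4 × 0.2783^1 = 0.377494
P(M+4) = 10 × 0.7217^3 × 0.2783^2 = 0.291136
P(M+6) = 10 × 0.7217^2 × 0.2783^3 = 0.112267
P(M+8) = 5 × 0.7217^1 × 0.2783^4 = 0.021646
P(M+10) = 0.2783^5 = 0.001669
The M+2 peak is largest (0.377494); scaling to 100 gives 51.86 : 100.00 : 77.12 : 29.74 : 5.73 : 0.44.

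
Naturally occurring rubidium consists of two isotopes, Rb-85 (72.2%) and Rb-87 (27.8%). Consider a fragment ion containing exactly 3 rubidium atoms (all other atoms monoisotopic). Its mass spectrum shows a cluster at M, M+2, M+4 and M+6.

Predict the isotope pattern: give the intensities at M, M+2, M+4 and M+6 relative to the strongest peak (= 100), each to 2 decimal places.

Expanding (0.722 + 0.278)^3:
P(M) = 0.722^3 = 0.376367
P(M+2) = 3 × 0.722^2 × 0.278^1 = 0.434751
P(M+4) = 3 × 0.722^1 × 0.278^2 = 0.167397
P(M+6) = 0.278^3 = 0.021485
The M+2 peak is largest (0.434751); scaling to 100 gives 86.57 : 100.00 : 38.50 : 4.94.

86.57 : 100.00 : 38.50 : 4.94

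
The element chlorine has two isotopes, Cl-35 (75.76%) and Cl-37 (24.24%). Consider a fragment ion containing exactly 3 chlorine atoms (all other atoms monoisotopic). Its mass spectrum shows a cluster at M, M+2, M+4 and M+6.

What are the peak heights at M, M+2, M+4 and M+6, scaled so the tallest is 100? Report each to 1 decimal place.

100.0 : 96.0 : 30.7 : 3.3

Each Cl atom is independently Cl-35 (p = 0.7576) or Cl-37 (q = 0.2424); the cluster is the binomial expansion (p + q)^3.
P(M) = 0.7576^3 = 0.434830
P(M+2) = 3 × 0.7576^2 × 0.2424^1 = 0.417382
P(M+4) = 3 × 0.7576^1 × 0.2424^2 = 0.133545
P(M+6) = 0.2424^3 = 0.014243
The M peak is largest (0.434830); scaling to 100 gives 100.0 : 96.0 : 30.7 : 3.3.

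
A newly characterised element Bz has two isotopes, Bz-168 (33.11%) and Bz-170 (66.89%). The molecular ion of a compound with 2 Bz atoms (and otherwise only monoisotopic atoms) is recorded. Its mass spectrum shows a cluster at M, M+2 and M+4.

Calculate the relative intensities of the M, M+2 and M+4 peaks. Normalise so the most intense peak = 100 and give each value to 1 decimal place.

Expanding (0.3311 + 0.6689)^2:
P(M) = 0.3311^2 = 0.109627
P(M+2) = 2 × 0.3311^1 × 0.6689^1 = 0.442946
P(M+4) = 0.6689^2 = 0.447427
The M+4 peak is largest (0.447427); scaling to 100 gives 24.5 : 99.0 : 100.0.

24.5 : 99.0 : 100.0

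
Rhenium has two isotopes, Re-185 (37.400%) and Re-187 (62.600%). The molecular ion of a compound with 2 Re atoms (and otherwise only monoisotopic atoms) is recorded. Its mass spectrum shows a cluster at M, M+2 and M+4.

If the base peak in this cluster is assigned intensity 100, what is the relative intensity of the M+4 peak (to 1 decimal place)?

(0.37400 + 0.62600)^2 gives M 0.1399, M+2 0.4682, M+4 0.3919; the largest is M+2.
P(M+2) = C(2,1) × 0.37400^1 × 0.62600^1 = 2 × 0.3740 × 0.6260 = 0.468248 (base)
P(M+4) = C(2,2) × 0.37400^0 × 0.62600^2 = 1 × 1.0000 × 0.391876 = 0.391876
Relative intensity = 0.391876 / 0.468248 × 100 = 83.7

83.7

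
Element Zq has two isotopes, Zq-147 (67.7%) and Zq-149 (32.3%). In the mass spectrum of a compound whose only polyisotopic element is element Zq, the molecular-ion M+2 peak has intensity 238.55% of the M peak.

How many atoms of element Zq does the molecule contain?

5

The M+2/M ratio from n Zq atoms is n · q/p = n · 0.323/0.677.
n = 2.3855 × 0.677/0.323 = 5.00 ≈ 5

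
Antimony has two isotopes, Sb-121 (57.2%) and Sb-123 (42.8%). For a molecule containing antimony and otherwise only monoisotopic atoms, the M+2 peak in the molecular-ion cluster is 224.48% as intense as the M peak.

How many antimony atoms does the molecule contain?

With n Sb atoms, P(M+2)/P(M) = C(n,1)·p^(n−1)q / p^n = n·q/p = n · 0.428/0.572.
n = 2.2448 × 0.572/0.428 = 3.00 ≈ 3

3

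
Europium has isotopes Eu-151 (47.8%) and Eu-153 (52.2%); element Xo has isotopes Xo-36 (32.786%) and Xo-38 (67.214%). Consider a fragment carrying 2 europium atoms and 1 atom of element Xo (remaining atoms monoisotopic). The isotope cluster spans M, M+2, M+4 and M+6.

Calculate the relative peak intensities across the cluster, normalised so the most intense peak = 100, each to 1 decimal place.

Europium pattern (n=2): 0.228484 : 0.499032 : 0.272484
Element Xo pattern (n=1): 0.32786 : 0.67214
Convolve the two distributions (both contribute in 2-u steps):
  M: 0.228484×0.32786 = 0.074911
  M+2: 0.228484×0.67214 + 0.499032×0.32786 = 0.317186
  M+4: 0.499032×0.67214 + 0.272484×0.32786 = 0.424756
  M+6: 0.272484×0.67214 = 0.183147
Scale to base peak (0.424756) = 100: 17.6 : 74.7 : 100.0 : 43.1

17.6 : 74.7 : 100.0 : 43.1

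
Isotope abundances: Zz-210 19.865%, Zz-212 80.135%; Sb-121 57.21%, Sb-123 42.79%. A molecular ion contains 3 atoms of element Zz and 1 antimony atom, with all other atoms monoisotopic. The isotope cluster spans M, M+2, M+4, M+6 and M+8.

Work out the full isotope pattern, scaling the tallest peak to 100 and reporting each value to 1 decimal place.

1.0 : 12.6 : 56.6 : 100.0 : 48.1

Element Zz pattern (n=3): 0.00783909 : 0.09486819 : 0.38269634 : 0.51459638
Antimony pattern (n=1): 0.5721 : 0.4279
Convolve the two distributions (both contribute in 2-u steps):
  M: 0.00783909×0.5721 = 0.004485
  M+2: 0.00783909×0.4279 + 0.09486819×0.5721 = 0.057628
  M+4: 0.09486819×0.4279 + 0.38269634×0.5721 = 0.259535
  M+6: 0.38269634×0.4279 + 0.51459638×0.5721 = 0.458156
  M+8: 0.51459638×0.4279 = 0.220196
Scale to base peak (0.458156) = 100: 1.0 : 12.6 : 56.6 : 100.0 : 48.1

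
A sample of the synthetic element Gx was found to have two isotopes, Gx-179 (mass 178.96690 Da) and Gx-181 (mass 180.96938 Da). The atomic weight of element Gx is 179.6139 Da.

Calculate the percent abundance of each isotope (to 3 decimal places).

Gx-179: 67.690%, Gx-181: 32.310%

With x = fraction of Gx-179 (so Gx-181 is 1 − x):
178.96690·x + 180.96938·(1 − x) = 179.6139
(178.96690 − 180.96938)·x = 179.6139 − 180.96938
x = -1.35548 / -2.00248 = 0.67690 → 67.690% Gx-179, 32.310% Gx-181.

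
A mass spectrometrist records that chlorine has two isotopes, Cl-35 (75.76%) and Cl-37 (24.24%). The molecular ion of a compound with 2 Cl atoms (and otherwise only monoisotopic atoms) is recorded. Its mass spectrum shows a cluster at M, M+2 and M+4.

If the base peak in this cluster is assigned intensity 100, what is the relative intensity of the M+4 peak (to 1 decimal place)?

10.2

Term probabilities: M 0.5740, M+2 0.3673, M+4 0.0588. Base peak = M.
P(M) = C(2,0) × 0.7576^2 × 0.2424^0 = 1 × 0.57395776 × 1.0000 = 0.573958 (base)
P(M+4) = C(2,2) × 0.7576^0 × 0.2424^2 = 1 × 1.0000 × 0.05875776 = 0.058758
Relative intensity = 0.058758 / 0.573958 × 100 = 10.2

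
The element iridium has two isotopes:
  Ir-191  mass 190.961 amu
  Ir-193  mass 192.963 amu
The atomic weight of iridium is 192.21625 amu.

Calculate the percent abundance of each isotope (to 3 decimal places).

Let x be the fractional abundance of Ir-191; then Ir-193 has abundance 1 − x.
190.961·x + 192.963·(1 − x) = 192.21625
(190.961 − 192.963)·x = 192.21625 − 192.963
x = -0.74675 / -2.002 = 0.37300 → 37.300% Ir-191, 62.700% Ir-193.

Ir-191: 37.300%, Ir-193: 62.700%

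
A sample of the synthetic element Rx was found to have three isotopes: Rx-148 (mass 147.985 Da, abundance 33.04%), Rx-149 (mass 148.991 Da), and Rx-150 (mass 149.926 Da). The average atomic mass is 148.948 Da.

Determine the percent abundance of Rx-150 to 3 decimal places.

30.950%

The remaining 66.96% is split between Rx-149 (fraction x) and Rx-150 (fraction 0.6696 − x).
Substituting: 148.991x + 149.926(0.6696 − x) = 100.053756
(148.991 − 149.926)x = -0.3366936  ⇒  x = 0.36010, y = 0.30950
Rx-149: 36.010%, Rx-150: 30.950%.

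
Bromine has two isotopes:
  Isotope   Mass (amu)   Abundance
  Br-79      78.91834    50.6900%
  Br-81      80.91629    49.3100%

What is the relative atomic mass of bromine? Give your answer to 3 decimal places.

79.904 amu

Average mass = Σ (abundance × isotope mass) = 0.506900 × 78.91834 + 0.493100 × 80.91629
= 40.003707 + 39.899823 = 79.903530 amu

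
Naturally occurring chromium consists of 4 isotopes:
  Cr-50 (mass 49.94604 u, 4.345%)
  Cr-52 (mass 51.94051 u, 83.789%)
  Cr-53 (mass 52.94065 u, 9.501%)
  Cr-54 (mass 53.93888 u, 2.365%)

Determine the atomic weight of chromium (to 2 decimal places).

Ar = Σ fᵢ·mᵢ = 0.04345 × 49.94604 + 0.83789 × 51.94051 + 0.09501 × 52.94065 + 0.02365 × 53.93888
= 2.170155 + 43.520434 + 5.029891 + 1.275655 = 51.996135 u

52.00 u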